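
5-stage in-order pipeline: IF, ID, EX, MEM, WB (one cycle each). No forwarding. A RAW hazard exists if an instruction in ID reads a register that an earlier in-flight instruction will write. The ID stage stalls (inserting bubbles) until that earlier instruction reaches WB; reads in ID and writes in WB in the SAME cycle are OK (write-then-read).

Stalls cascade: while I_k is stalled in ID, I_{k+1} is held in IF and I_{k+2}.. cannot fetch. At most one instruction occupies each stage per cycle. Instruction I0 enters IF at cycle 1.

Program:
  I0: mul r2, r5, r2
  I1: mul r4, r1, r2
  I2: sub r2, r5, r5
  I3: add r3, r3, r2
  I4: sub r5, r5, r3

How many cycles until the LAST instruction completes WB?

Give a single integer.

Answer: 15

Derivation:
I0 mul r2 <- r5,r2: IF@1 ID@2 stall=0 (-) EX@3 MEM@4 WB@5
I1 mul r4 <- r1,r2: IF@2 ID@3 stall=2 (RAW on I0.r2 (WB@5)) EX@6 MEM@7 WB@8
I2 sub r2 <- r5,r5: IF@3 ID@6 stall=0 (-) EX@7 MEM@8 WB@9
I3 add r3 <- r3,r2: IF@6 ID@7 stall=2 (RAW on I2.r2 (WB@9)) EX@10 MEM@11 WB@12
I4 sub r5 <- r5,r3: IF@7 ID@10 stall=2 (RAW on I3.r3 (WB@12)) EX@13 MEM@14 WB@15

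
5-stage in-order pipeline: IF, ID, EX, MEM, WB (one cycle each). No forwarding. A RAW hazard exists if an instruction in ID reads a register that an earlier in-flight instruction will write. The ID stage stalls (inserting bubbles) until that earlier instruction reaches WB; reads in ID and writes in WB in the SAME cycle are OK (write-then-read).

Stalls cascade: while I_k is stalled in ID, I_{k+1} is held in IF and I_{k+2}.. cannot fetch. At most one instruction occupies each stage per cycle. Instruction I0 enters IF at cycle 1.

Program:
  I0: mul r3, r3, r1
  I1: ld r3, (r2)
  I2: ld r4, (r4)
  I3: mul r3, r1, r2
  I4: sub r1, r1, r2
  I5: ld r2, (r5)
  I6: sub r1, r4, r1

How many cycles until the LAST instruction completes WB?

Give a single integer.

I0 mul r3 <- r3,r1: IF@1 ID@2 stall=0 (-) EX@3 MEM@4 WB@5
I1 ld r3 <- r2: IF@2 ID@3 stall=0 (-) EX@4 MEM@5 WB@6
I2 ld r4 <- r4: IF@3 ID@4 stall=0 (-) EX@5 MEM@6 WB@7
I3 mul r3 <- r1,r2: IF@4 ID@5 stall=0 (-) EX@6 MEM@7 WB@8
I4 sub r1 <- r1,r2: IF@5 ID@6 stall=0 (-) EX@7 MEM@8 WB@9
I5 ld r2 <- r5: IF@6 ID@7 stall=0 (-) EX@8 MEM@9 WB@10
I6 sub r1 <- r4,r1: IF@7 ID@8 stall=1 (RAW on I4.r1 (WB@9)) EX@10 MEM@11 WB@12

Answer: 12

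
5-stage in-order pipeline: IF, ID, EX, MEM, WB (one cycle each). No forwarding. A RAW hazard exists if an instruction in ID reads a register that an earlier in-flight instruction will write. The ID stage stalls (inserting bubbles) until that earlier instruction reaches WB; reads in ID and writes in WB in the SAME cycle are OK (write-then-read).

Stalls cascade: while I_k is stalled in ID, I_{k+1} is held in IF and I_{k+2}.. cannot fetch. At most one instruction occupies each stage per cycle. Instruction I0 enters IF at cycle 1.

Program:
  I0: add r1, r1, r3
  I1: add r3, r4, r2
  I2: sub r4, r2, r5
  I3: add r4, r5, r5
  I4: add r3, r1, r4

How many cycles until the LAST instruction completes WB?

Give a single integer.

Answer: 11

Derivation:
I0 add r1 <- r1,r3: IF@1 ID@2 stall=0 (-) EX@3 MEM@4 WB@5
I1 add r3 <- r4,r2: IF@2 ID@3 stall=0 (-) EX@4 MEM@5 WB@6
I2 sub r4 <- r2,r5: IF@3 ID@4 stall=0 (-) EX@5 MEM@6 WB@7
I3 add r4 <- r5,r5: IF@4 ID@5 stall=0 (-) EX@6 MEM@7 WB@8
I4 add r3 <- r1,r4: IF@5 ID@6 stall=2 (RAW on I3.r4 (WB@8)) EX@9 MEM@10 WB@11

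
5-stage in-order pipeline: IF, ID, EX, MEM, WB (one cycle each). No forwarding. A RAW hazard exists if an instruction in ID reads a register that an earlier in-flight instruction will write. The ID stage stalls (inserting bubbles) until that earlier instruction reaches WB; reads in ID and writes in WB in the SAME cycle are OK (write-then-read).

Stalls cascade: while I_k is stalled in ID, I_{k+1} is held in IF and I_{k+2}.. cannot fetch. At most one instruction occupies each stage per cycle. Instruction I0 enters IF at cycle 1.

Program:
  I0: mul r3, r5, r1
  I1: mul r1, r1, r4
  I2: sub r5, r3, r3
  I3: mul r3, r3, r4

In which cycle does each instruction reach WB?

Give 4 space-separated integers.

I0 mul r3 <- r5,r1: IF@1 ID@2 stall=0 (-) EX@3 MEM@4 WB@5
I1 mul r1 <- r1,r4: IF@2 ID@3 stall=0 (-) EX@4 MEM@5 WB@6
I2 sub r5 <- r3,r3: IF@3 ID@4 stall=1 (RAW on I0.r3 (WB@5)) EX@6 MEM@7 WB@8
I3 mul r3 <- r3,r4: IF@4 ID@6 stall=0 (-) EX@7 MEM@8 WB@9

Answer: 5 6 8 9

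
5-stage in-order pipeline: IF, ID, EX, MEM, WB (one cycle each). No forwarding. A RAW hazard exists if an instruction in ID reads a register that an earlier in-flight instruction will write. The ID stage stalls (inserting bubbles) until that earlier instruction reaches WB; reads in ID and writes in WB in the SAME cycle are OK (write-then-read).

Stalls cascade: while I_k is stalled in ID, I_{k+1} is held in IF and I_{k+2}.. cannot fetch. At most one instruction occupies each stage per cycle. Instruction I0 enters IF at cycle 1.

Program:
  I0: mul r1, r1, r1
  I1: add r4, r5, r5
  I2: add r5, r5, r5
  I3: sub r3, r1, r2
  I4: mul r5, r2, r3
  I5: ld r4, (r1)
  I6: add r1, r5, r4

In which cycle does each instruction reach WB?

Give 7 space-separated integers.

I0 mul r1 <- r1,r1: IF@1 ID@2 stall=0 (-) EX@3 MEM@4 WB@5
I1 add r4 <- r5,r5: IF@2 ID@3 stall=0 (-) EX@4 MEM@5 WB@6
I2 add r5 <- r5,r5: IF@3 ID@4 stall=0 (-) EX@5 MEM@6 WB@7
I3 sub r3 <- r1,r2: IF@4 ID@5 stall=0 (-) EX@6 MEM@7 WB@8
I4 mul r5 <- r2,r3: IF@5 ID@6 stall=2 (RAW on I3.r3 (WB@8)) EX@9 MEM@10 WB@11
I5 ld r4 <- r1: IF@6 ID@9 stall=0 (-) EX@10 MEM@11 WB@12
I6 add r1 <- r5,r4: IF@9 ID@10 stall=2 (RAW on I5.r4 (WB@12)) EX@13 MEM@14 WB@15

Answer: 5 6 7 8 11 12 15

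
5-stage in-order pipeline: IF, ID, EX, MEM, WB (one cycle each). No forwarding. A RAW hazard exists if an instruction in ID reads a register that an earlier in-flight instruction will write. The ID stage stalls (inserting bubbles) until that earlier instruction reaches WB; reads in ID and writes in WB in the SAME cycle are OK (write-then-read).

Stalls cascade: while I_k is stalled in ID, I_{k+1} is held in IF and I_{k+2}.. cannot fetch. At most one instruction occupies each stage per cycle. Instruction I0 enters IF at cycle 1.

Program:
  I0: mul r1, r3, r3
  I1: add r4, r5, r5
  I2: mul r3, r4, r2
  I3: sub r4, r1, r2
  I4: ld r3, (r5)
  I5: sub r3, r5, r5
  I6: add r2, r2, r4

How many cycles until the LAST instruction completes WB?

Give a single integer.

I0 mul r1 <- r3,r3: IF@1 ID@2 stall=0 (-) EX@3 MEM@4 WB@5
I1 add r4 <- r5,r5: IF@2 ID@3 stall=0 (-) EX@4 MEM@5 WB@6
I2 mul r3 <- r4,r2: IF@3 ID@4 stall=2 (RAW on I1.r4 (WB@6)) EX@7 MEM@8 WB@9
I3 sub r4 <- r1,r2: IF@4 ID@7 stall=0 (-) EX@8 MEM@9 WB@10
I4 ld r3 <- r5: IF@7 ID@8 stall=0 (-) EX@9 MEM@10 WB@11
I5 sub r3 <- r5,r5: IF@8 ID@9 stall=0 (-) EX@10 MEM@11 WB@12
I6 add r2 <- r2,r4: IF@9 ID@10 stall=0 (-) EX@11 MEM@12 WB@13

Answer: 13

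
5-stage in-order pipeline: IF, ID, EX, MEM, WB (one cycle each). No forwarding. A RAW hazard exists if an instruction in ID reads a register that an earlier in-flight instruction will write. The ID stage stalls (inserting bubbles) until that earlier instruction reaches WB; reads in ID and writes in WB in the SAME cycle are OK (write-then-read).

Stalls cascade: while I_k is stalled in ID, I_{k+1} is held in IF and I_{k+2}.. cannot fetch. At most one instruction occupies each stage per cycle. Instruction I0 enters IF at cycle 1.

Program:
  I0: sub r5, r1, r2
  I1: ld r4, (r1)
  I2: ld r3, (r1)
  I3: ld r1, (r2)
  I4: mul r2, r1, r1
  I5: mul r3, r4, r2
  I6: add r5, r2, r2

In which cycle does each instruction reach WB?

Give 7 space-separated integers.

I0 sub r5 <- r1,r2: IF@1 ID@2 stall=0 (-) EX@3 MEM@4 WB@5
I1 ld r4 <- r1: IF@2 ID@3 stall=0 (-) EX@4 MEM@5 WB@6
I2 ld r3 <- r1: IF@3 ID@4 stall=0 (-) EX@5 MEM@6 WB@7
I3 ld r1 <- r2: IF@4 ID@5 stall=0 (-) EX@6 MEM@7 WB@8
I4 mul r2 <- r1,r1: IF@5 ID@6 stall=2 (RAW on I3.r1 (WB@8)) EX@9 MEM@10 WB@11
I5 mul r3 <- r4,r2: IF@6 ID@9 stall=2 (RAW on I4.r2 (WB@11)) EX@12 MEM@13 WB@14
I6 add r5 <- r2,r2: IF@9 ID@12 stall=0 (-) EX@13 MEM@14 WB@15

Answer: 5 6 7 8 11 14 15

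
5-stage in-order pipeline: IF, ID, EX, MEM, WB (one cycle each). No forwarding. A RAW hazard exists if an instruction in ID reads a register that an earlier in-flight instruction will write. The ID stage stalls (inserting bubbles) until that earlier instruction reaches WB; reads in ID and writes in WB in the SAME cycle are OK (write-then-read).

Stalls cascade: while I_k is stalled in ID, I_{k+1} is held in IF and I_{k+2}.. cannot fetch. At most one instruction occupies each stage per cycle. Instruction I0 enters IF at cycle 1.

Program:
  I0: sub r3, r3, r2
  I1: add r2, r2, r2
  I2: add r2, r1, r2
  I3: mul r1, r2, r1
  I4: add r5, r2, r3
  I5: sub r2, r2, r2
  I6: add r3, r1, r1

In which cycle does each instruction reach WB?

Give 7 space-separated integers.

Answer: 5 6 9 12 13 14 15

Derivation:
I0 sub r3 <- r3,r2: IF@1 ID@2 stall=0 (-) EX@3 MEM@4 WB@5
I1 add r2 <- r2,r2: IF@2 ID@3 stall=0 (-) EX@4 MEM@5 WB@6
I2 add r2 <- r1,r2: IF@3 ID@4 stall=2 (RAW on I1.r2 (WB@6)) EX@7 MEM@8 WB@9
I3 mul r1 <- r2,r1: IF@4 ID@7 stall=2 (RAW on I2.r2 (WB@9)) EX@10 MEM@11 WB@12
I4 add r5 <- r2,r3: IF@7 ID@10 stall=0 (-) EX@11 MEM@12 WB@13
I5 sub r2 <- r2,r2: IF@10 ID@11 stall=0 (-) EX@12 MEM@13 WB@14
I6 add r3 <- r1,r1: IF@11 ID@12 stall=0 (-) EX@13 MEM@14 WB@15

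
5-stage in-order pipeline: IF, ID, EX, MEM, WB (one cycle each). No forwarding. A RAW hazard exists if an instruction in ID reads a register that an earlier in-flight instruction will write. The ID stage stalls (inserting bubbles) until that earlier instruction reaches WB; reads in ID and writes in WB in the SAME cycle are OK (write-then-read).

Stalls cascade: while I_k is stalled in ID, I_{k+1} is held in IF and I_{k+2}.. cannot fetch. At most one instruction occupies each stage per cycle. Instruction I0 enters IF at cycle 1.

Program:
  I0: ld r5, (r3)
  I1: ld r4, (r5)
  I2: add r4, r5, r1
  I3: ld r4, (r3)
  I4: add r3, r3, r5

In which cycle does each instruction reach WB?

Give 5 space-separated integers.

Answer: 5 8 9 10 11

Derivation:
I0 ld r5 <- r3: IF@1 ID@2 stall=0 (-) EX@3 MEM@4 WB@5
I1 ld r4 <- r5: IF@2 ID@3 stall=2 (RAW on I0.r5 (WB@5)) EX@6 MEM@7 WB@8
I2 add r4 <- r5,r1: IF@3 ID@6 stall=0 (-) EX@7 MEM@8 WB@9
I3 ld r4 <- r3: IF@6 ID@7 stall=0 (-) EX@8 MEM@9 WB@10
I4 add r3 <- r3,r5: IF@7 ID@8 stall=0 (-) EX@9 MEM@10 WB@11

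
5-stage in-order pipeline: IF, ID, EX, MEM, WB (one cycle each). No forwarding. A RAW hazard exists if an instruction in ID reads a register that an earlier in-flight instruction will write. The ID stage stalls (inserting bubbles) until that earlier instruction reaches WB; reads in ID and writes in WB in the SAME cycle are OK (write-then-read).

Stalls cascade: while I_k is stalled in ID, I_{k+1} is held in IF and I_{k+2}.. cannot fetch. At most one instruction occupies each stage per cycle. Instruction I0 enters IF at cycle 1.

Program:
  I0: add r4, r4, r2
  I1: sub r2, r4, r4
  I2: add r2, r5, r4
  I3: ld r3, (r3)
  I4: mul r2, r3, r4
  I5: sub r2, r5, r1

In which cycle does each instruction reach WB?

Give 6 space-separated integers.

Answer: 5 8 9 10 13 14

Derivation:
I0 add r4 <- r4,r2: IF@1 ID@2 stall=0 (-) EX@3 MEM@4 WB@5
I1 sub r2 <- r4,r4: IF@2 ID@3 stall=2 (RAW on I0.r4 (WB@5)) EX@6 MEM@7 WB@8
I2 add r2 <- r5,r4: IF@3 ID@6 stall=0 (-) EX@7 MEM@8 WB@9
I3 ld r3 <- r3: IF@6 ID@7 stall=0 (-) EX@8 MEM@9 WB@10
I4 mul r2 <- r3,r4: IF@7 ID@8 stall=2 (RAW on I3.r3 (WB@10)) EX@11 MEM@12 WB@13
I5 sub r2 <- r5,r1: IF@8 ID@11 stall=0 (-) EX@12 MEM@13 WB@14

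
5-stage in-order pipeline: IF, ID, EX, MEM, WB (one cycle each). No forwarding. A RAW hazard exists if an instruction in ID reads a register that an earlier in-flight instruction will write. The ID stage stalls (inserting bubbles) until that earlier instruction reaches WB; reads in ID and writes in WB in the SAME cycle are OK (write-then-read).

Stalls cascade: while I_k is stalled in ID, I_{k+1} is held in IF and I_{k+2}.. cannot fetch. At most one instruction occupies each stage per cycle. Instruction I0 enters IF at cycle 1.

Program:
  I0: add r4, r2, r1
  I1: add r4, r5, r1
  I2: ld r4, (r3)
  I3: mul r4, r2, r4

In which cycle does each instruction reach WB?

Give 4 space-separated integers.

Answer: 5 6 7 10

Derivation:
I0 add r4 <- r2,r1: IF@1 ID@2 stall=0 (-) EX@3 MEM@4 WB@5
I1 add r4 <- r5,r1: IF@2 ID@3 stall=0 (-) EX@4 MEM@5 WB@6
I2 ld r4 <- r3: IF@3 ID@4 stall=0 (-) EX@5 MEM@6 WB@7
I3 mul r4 <- r2,r4: IF@4 ID@5 stall=2 (RAW on I2.r4 (WB@7)) EX@8 MEM@9 WB@10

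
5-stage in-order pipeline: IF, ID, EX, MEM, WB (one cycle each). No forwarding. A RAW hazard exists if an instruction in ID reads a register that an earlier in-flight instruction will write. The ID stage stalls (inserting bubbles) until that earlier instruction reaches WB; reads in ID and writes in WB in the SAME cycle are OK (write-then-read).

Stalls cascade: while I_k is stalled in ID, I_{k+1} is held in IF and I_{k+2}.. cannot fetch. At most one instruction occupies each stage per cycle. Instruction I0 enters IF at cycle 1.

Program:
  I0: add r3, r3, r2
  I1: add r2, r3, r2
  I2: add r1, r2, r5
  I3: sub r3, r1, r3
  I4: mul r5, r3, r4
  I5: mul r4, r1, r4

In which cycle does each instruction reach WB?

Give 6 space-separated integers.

Answer: 5 8 11 14 17 18

Derivation:
I0 add r3 <- r3,r2: IF@1 ID@2 stall=0 (-) EX@3 MEM@4 WB@5
I1 add r2 <- r3,r2: IF@2 ID@3 stall=2 (RAW on I0.r3 (WB@5)) EX@6 MEM@7 WB@8
I2 add r1 <- r2,r5: IF@3 ID@6 stall=2 (RAW on I1.r2 (WB@8)) EX@9 MEM@10 WB@11
I3 sub r3 <- r1,r3: IF@6 ID@9 stall=2 (RAW on I2.r1 (WB@11)) EX@12 MEM@13 WB@14
I4 mul r5 <- r3,r4: IF@9 ID@12 stall=2 (RAW on I3.r3 (WB@14)) EX@15 MEM@16 WB@17
I5 mul r4 <- r1,r4: IF@12 ID@15 stall=0 (-) EX@16 MEM@17 WB@18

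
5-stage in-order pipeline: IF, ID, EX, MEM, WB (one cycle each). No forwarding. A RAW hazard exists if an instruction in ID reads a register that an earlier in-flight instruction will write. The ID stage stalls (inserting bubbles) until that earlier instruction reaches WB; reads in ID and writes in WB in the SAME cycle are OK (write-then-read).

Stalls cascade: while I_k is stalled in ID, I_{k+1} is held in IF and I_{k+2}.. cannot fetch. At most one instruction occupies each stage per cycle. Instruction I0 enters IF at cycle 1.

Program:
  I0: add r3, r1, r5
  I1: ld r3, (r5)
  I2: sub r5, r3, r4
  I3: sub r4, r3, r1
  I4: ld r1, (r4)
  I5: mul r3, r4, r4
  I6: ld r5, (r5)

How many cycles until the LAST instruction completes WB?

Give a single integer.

I0 add r3 <- r1,r5: IF@1 ID@2 stall=0 (-) EX@3 MEM@4 WB@5
I1 ld r3 <- r5: IF@2 ID@3 stall=0 (-) EX@4 MEM@5 WB@6
I2 sub r5 <- r3,r4: IF@3 ID@4 stall=2 (RAW on I1.r3 (WB@6)) EX@7 MEM@8 WB@9
I3 sub r4 <- r3,r1: IF@4 ID@7 stall=0 (-) EX@8 MEM@9 WB@10
I4 ld r1 <- r4: IF@7 ID@8 stall=2 (RAW on I3.r4 (WB@10)) EX@11 MEM@12 WB@13
I5 mul r3 <- r4,r4: IF@8 ID@11 stall=0 (-) EX@12 MEM@13 WB@14
I6 ld r5 <- r5: IF@11 ID@12 stall=0 (-) EX@13 MEM@14 WB@15

Answer: 15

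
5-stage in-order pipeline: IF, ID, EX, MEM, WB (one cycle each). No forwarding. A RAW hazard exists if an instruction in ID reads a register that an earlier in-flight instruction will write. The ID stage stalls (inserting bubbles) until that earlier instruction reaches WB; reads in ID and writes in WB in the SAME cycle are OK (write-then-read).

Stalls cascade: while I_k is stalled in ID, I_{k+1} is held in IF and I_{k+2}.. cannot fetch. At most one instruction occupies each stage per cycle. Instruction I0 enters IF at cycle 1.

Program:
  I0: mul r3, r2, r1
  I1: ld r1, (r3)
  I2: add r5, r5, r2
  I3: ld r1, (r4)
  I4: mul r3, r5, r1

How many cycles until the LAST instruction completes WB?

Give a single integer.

Answer: 13

Derivation:
I0 mul r3 <- r2,r1: IF@1 ID@2 stall=0 (-) EX@3 MEM@4 WB@5
I1 ld r1 <- r3: IF@2 ID@3 stall=2 (RAW on I0.r3 (WB@5)) EX@6 MEM@7 WB@8
I2 add r5 <- r5,r2: IF@3 ID@6 stall=0 (-) EX@7 MEM@8 WB@9
I3 ld r1 <- r4: IF@6 ID@7 stall=0 (-) EX@8 MEM@9 WB@10
I4 mul r3 <- r5,r1: IF@7 ID@8 stall=2 (RAW on I3.r1 (WB@10)) EX@11 MEM@12 WB@13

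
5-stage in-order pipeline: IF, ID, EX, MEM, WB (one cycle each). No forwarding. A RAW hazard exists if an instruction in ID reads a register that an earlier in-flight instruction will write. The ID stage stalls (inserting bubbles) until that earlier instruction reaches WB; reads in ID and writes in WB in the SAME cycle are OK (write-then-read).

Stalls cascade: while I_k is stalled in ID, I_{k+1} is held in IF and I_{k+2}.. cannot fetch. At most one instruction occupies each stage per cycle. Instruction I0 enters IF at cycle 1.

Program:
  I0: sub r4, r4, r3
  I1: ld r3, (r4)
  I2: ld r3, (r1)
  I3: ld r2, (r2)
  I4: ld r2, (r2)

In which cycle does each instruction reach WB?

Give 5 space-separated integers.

I0 sub r4 <- r4,r3: IF@1 ID@2 stall=0 (-) EX@3 MEM@4 WB@5
I1 ld r3 <- r4: IF@2 ID@3 stall=2 (RAW on I0.r4 (WB@5)) EX@6 MEM@7 WB@8
I2 ld r3 <- r1: IF@3 ID@6 stall=0 (-) EX@7 MEM@8 WB@9
I3 ld r2 <- r2: IF@6 ID@7 stall=0 (-) EX@8 MEM@9 WB@10
I4 ld r2 <- r2: IF@7 ID@8 stall=2 (RAW on I3.r2 (WB@10)) EX@11 MEM@12 WB@13

Answer: 5 8 9 10 13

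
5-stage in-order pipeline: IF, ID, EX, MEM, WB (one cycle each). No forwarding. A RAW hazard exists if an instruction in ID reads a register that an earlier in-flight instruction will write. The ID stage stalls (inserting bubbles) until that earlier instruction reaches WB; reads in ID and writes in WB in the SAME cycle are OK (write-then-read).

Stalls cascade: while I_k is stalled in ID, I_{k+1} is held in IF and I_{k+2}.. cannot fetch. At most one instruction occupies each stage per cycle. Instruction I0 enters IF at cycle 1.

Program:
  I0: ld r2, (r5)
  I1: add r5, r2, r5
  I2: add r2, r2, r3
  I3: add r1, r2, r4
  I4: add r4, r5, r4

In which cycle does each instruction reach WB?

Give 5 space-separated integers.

Answer: 5 8 9 12 13

Derivation:
I0 ld r2 <- r5: IF@1 ID@2 stall=0 (-) EX@3 MEM@4 WB@5
I1 add r5 <- r2,r5: IF@2 ID@3 stall=2 (RAW on I0.r2 (WB@5)) EX@6 MEM@7 WB@8
I2 add r2 <- r2,r3: IF@3 ID@6 stall=0 (-) EX@7 MEM@8 WB@9
I3 add r1 <- r2,r4: IF@6 ID@7 stall=2 (RAW on I2.r2 (WB@9)) EX@10 MEM@11 WB@12
I4 add r4 <- r5,r4: IF@7 ID@10 stall=0 (-) EX@11 MEM@12 WB@13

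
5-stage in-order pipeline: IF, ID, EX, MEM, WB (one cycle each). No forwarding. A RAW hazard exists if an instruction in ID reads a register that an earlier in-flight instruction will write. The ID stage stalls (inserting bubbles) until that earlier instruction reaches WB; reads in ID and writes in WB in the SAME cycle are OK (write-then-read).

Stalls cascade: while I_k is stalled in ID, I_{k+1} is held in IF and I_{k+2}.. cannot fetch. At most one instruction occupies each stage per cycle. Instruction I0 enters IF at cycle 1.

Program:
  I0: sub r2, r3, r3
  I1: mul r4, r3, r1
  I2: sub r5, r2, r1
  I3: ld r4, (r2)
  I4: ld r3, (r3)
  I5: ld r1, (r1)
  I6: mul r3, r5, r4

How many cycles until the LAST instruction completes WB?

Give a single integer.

I0 sub r2 <- r3,r3: IF@1 ID@2 stall=0 (-) EX@3 MEM@4 WB@5
I1 mul r4 <- r3,r1: IF@2 ID@3 stall=0 (-) EX@4 MEM@5 WB@6
I2 sub r5 <- r2,r1: IF@3 ID@4 stall=1 (RAW on I0.r2 (WB@5)) EX@6 MEM@7 WB@8
I3 ld r4 <- r2: IF@4 ID@6 stall=0 (-) EX@7 MEM@8 WB@9
I4 ld r3 <- r3: IF@6 ID@7 stall=0 (-) EX@8 MEM@9 WB@10
I5 ld r1 <- r1: IF@7 ID@8 stall=0 (-) EX@9 MEM@10 WB@11
I6 mul r3 <- r5,r4: IF@8 ID@9 stall=0 (-) EX@10 MEM@11 WB@12

Answer: 12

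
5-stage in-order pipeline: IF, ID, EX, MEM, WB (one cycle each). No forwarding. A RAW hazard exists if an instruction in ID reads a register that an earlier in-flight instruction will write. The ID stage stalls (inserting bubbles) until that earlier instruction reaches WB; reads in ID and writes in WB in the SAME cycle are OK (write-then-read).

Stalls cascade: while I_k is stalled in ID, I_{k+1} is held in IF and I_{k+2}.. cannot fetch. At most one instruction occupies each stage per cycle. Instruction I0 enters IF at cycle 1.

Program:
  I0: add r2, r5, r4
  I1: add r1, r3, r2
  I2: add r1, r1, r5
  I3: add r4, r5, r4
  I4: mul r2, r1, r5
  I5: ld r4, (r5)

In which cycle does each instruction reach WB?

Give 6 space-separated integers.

I0 add r2 <- r5,r4: IF@1 ID@2 stall=0 (-) EX@3 MEM@4 WB@5
I1 add r1 <- r3,r2: IF@2 ID@3 stall=2 (RAW on I0.r2 (WB@5)) EX@6 MEM@7 WB@8
I2 add r1 <- r1,r5: IF@3 ID@6 stall=2 (RAW on I1.r1 (WB@8)) EX@9 MEM@10 WB@11
I3 add r4 <- r5,r4: IF@6 ID@9 stall=0 (-) EX@10 MEM@11 WB@12
I4 mul r2 <- r1,r5: IF@9 ID@10 stall=1 (RAW on I2.r1 (WB@11)) EX@12 MEM@13 WB@14
I5 ld r4 <- r5: IF@10 ID@12 stall=0 (-) EX@13 MEM@14 WB@15

Answer: 5 8 11 12 14 15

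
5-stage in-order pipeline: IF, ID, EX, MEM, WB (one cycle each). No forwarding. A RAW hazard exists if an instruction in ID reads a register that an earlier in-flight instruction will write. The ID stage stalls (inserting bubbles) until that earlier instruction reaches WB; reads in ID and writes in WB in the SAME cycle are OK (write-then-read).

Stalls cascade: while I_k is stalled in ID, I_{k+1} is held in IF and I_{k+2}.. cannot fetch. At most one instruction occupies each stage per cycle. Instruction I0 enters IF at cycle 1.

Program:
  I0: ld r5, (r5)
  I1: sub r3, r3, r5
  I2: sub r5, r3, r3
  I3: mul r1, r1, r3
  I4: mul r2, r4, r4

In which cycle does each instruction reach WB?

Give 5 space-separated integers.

Answer: 5 8 11 12 13

Derivation:
I0 ld r5 <- r5: IF@1 ID@2 stall=0 (-) EX@3 MEM@4 WB@5
I1 sub r3 <- r3,r5: IF@2 ID@3 stall=2 (RAW on I0.r5 (WB@5)) EX@6 MEM@7 WB@8
I2 sub r5 <- r3,r3: IF@3 ID@6 stall=2 (RAW on I1.r3 (WB@8)) EX@9 MEM@10 WB@11
I3 mul r1 <- r1,r3: IF@6 ID@9 stall=0 (-) EX@10 MEM@11 WB@12
I4 mul r2 <- r4,r4: IF@9 ID@10 stall=0 (-) EX@11 MEM@12 WB@13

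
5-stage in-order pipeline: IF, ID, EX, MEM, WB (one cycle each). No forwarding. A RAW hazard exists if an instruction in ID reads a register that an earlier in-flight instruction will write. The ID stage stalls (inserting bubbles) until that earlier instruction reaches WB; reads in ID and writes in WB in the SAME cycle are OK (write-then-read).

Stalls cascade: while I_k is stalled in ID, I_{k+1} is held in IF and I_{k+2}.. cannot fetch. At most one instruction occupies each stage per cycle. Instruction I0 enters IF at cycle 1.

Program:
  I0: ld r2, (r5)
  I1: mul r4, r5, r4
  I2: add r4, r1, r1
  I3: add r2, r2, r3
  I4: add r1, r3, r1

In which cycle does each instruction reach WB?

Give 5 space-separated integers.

I0 ld r2 <- r5: IF@1 ID@2 stall=0 (-) EX@3 MEM@4 WB@5
I1 mul r4 <- r5,r4: IF@2 ID@3 stall=0 (-) EX@4 MEM@5 WB@6
I2 add r4 <- r1,r1: IF@3 ID@4 stall=0 (-) EX@5 MEM@6 WB@7
I3 add r2 <- r2,r3: IF@4 ID@5 stall=0 (-) EX@6 MEM@7 WB@8
I4 add r1 <- r3,r1: IF@5 ID@6 stall=0 (-) EX@7 MEM@8 WB@9

Answer: 5 6 7 8 9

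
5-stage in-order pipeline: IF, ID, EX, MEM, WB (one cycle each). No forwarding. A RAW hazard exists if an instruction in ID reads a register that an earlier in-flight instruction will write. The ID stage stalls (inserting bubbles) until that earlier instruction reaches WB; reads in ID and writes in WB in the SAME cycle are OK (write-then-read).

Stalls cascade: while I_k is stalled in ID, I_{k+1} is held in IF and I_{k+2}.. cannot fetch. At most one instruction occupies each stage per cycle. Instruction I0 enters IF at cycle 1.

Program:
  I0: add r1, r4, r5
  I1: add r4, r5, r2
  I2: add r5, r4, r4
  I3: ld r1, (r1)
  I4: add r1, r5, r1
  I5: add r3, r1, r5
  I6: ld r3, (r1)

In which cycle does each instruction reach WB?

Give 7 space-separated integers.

I0 add r1 <- r4,r5: IF@1 ID@2 stall=0 (-) EX@3 MEM@4 WB@5
I1 add r4 <- r5,r2: IF@2 ID@3 stall=0 (-) EX@4 MEM@5 WB@6
I2 add r5 <- r4,r4: IF@3 ID@4 stall=2 (RAW on I1.r4 (WB@6)) EX@7 MEM@8 WB@9
I3 ld r1 <- r1: IF@4 ID@7 stall=0 (-) EX@8 MEM@9 WB@10
I4 add r1 <- r5,r1: IF@7 ID@8 stall=2 (RAW on I3.r1 (WB@10)) EX@11 MEM@12 WB@13
I5 add r3 <- r1,r5: IF@8 ID@11 stall=2 (RAW on I4.r1 (WB@13)) EX@14 MEM@15 WB@16
I6 ld r3 <- r1: IF@11 ID@14 stall=0 (-) EX@15 MEM@16 WB@17

Answer: 5 6 9 10 13 16 17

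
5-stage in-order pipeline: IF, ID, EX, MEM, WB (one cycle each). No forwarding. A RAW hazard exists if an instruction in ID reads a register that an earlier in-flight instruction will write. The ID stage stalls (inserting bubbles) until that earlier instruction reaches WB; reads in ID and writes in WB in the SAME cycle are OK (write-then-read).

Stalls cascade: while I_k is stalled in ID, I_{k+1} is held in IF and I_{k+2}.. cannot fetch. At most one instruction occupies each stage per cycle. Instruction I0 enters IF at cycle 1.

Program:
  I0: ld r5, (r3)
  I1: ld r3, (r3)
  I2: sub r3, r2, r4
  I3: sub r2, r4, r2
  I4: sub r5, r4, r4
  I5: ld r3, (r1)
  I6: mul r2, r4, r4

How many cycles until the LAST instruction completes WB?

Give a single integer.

I0 ld r5 <- r3: IF@1 ID@2 stall=0 (-) EX@3 MEM@4 WB@5
I1 ld r3 <- r3: IF@2 ID@3 stall=0 (-) EX@4 MEM@5 WB@6
I2 sub r3 <- r2,r4: IF@3 ID@4 stall=0 (-) EX@5 MEM@6 WB@7
I3 sub r2 <- r4,r2: IF@4 ID@5 stall=0 (-) EX@6 MEM@7 WB@8
I4 sub r5 <- r4,r4: IF@5 ID@6 stall=0 (-) EX@7 MEM@8 WB@9
I5 ld r3 <- r1: IF@6 ID@7 stall=0 (-) EX@8 MEM@9 WB@10
I6 mul r2 <- r4,r4: IF@7 ID@8 stall=0 (-) EX@9 MEM@10 WB@11

Answer: 11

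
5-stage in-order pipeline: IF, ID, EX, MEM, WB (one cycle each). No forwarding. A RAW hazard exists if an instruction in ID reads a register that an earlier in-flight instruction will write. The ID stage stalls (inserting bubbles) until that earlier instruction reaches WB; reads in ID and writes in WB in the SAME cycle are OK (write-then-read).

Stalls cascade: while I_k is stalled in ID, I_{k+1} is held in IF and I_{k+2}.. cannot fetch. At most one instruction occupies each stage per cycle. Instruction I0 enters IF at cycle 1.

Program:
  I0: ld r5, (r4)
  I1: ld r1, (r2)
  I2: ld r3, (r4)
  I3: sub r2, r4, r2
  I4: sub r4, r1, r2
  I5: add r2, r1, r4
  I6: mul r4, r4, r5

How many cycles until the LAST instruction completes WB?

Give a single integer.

I0 ld r5 <- r4: IF@1 ID@2 stall=0 (-) EX@3 MEM@4 WB@5
I1 ld r1 <- r2: IF@2 ID@3 stall=0 (-) EX@4 MEM@5 WB@6
I2 ld r3 <- r4: IF@3 ID@4 stall=0 (-) EX@5 MEM@6 WB@7
I3 sub r2 <- r4,r2: IF@4 ID@5 stall=0 (-) EX@6 MEM@7 WB@8
I4 sub r4 <- r1,r2: IF@5 ID@6 stall=2 (RAW on I3.r2 (WB@8)) EX@9 MEM@10 WB@11
I5 add r2 <- r1,r4: IF@6 ID@9 stall=2 (RAW on I4.r4 (WB@11)) EX@12 MEM@13 WB@14
I6 mul r4 <- r4,r5: IF@9 ID@12 stall=0 (-) EX@13 MEM@14 WB@15

Answer: 15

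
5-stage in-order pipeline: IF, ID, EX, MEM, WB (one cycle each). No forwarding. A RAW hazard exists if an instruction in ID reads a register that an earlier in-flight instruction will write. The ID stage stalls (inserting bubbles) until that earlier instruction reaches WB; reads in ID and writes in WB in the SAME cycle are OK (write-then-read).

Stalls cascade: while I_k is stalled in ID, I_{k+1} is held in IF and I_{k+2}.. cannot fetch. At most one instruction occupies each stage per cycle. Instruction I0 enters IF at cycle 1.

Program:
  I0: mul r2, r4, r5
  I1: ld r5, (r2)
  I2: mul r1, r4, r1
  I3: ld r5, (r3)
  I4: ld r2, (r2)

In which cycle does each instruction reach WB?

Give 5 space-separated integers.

Answer: 5 8 9 10 11

Derivation:
I0 mul r2 <- r4,r5: IF@1 ID@2 stall=0 (-) EX@3 MEM@4 WB@5
I1 ld r5 <- r2: IF@2 ID@3 stall=2 (RAW on I0.r2 (WB@5)) EX@6 MEM@7 WB@8
I2 mul r1 <- r4,r1: IF@3 ID@6 stall=0 (-) EX@7 MEM@8 WB@9
I3 ld r5 <- r3: IF@6 ID@7 stall=0 (-) EX@8 MEM@9 WB@10
I4 ld r2 <- r2: IF@7 ID@8 stall=0 (-) EX@9 MEM@10 WB@11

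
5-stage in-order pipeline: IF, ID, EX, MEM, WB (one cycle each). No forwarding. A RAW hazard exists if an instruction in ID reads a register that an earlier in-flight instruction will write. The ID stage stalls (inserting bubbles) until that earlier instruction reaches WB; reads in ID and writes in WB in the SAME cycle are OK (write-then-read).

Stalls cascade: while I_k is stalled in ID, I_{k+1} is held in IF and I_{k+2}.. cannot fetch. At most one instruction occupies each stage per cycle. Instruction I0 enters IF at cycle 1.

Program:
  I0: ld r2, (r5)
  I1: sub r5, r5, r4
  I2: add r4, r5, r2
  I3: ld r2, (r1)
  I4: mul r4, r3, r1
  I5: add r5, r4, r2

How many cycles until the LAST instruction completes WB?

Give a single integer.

Answer: 14

Derivation:
I0 ld r2 <- r5: IF@1 ID@2 stall=0 (-) EX@3 MEM@4 WB@5
I1 sub r5 <- r5,r4: IF@2 ID@3 stall=0 (-) EX@4 MEM@5 WB@6
I2 add r4 <- r5,r2: IF@3 ID@4 stall=2 (RAW on I1.r5 (WB@6)) EX@7 MEM@8 WB@9
I3 ld r2 <- r1: IF@4 ID@7 stall=0 (-) EX@8 MEM@9 WB@10
I4 mul r4 <- r3,r1: IF@7 ID@8 stall=0 (-) EX@9 MEM@10 WB@11
I5 add r5 <- r4,r2: IF@8 ID@9 stall=2 (RAW on I4.r4 (WB@11)) EX@12 MEM@13 WB@14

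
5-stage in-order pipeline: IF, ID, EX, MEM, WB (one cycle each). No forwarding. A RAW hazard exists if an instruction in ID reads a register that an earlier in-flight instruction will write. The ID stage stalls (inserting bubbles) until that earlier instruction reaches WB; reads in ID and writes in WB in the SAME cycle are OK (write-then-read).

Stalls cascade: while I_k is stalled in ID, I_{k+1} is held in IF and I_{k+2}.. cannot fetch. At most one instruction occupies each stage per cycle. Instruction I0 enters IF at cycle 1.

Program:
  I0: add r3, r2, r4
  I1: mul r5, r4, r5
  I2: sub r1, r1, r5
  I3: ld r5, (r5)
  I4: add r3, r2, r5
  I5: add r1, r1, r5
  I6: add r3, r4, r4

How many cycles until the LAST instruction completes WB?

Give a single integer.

I0 add r3 <- r2,r4: IF@1 ID@2 stall=0 (-) EX@3 MEM@4 WB@5
I1 mul r5 <- r4,r5: IF@2 ID@3 stall=0 (-) EX@4 MEM@5 WB@6
I2 sub r1 <- r1,r5: IF@3 ID@4 stall=2 (RAW on I1.r5 (WB@6)) EX@7 MEM@8 WB@9
I3 ld r5 <- r5: IF@4 ID@7 stall=0 (-) EX@8 MEM@9 WB@10
I4 add r3 <- r2,r5: IF@7 ID@8 stall=2 (RAW on I3.r5 (WB@10)) EX@11 MEM@12 WB@13
I5 add r1 <- r1,r5: IF@8 ID@11 stall=0 (-) EX@12 MEM@13 WB@14
I6 add r3 <- r4,r4: IF@11 ID@12 stall=0 (-) EX@13 MEM@14 WB@15

Answer: 15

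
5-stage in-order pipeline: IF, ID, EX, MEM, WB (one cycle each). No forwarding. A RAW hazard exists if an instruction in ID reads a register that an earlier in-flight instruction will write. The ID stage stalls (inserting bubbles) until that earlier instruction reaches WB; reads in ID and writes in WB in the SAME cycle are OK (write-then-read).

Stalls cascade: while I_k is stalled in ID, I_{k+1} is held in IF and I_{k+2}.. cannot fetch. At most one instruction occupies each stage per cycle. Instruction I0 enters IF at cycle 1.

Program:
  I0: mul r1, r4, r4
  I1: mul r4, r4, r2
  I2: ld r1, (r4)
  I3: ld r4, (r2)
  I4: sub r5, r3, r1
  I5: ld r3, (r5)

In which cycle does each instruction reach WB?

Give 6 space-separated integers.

Answer: 5 6 9 10 12 15

Derivation:
I0 mul r1 <- r4,r4: IF@1 ID@2 stall=0 (-) EX@3 MEM@4 WB@5
I1 mul r4 <- r4,r2: IF@2 ID@3 stall=0 (-) EX@4 MEM@5 WB@6
I2 ld r1 <- r4: IF@3 ID@4 stall=2 (RAW on I1.r4 (WB@6)) EX@7 MEM@8 WB@9
I3 ld r4 <- r2: IF@4 ID@7 stall=0 (-) EX@8 MEM@9 WB@10
I4 sub r5 <- r3,r1: IF@7 ID@8 stall=1 (RAW on I2.r1 (WB@9)) EX@10 MEM@11 WB@12
I5 ld r3 <- r5: IF@8 ID@10 stall=2 (RAW on I4.r5 (WB@12)) EX@13 MEM@14 WB@15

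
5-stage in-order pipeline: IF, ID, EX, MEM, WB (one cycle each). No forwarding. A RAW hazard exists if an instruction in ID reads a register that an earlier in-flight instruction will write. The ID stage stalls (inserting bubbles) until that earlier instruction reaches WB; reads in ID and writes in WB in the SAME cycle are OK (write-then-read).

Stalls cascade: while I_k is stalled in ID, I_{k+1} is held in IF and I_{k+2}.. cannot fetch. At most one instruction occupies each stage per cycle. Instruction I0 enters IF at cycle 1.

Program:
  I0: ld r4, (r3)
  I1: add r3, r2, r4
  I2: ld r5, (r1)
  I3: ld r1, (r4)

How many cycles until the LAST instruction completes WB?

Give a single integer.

I0 ld r4 <- r3: IF@1 ID@2 stall=0 (-) EX@3 MEM@4 WB@5
I1 add r3 <- r2,r4: IF@2 ID@3 stall=2 (RAW on I0.r4 (WB@5)) EX@6 MEM@7 WB@8
I2 ld r5 <- r1: IF@3 ID@6 stall=0 (-) EX@7 MEM@8 WB@9
I3 ld r1 <- r4: IF@6 ID@7 stall=0 (-) EX@8 MEM@9 WB@10

Answer: 10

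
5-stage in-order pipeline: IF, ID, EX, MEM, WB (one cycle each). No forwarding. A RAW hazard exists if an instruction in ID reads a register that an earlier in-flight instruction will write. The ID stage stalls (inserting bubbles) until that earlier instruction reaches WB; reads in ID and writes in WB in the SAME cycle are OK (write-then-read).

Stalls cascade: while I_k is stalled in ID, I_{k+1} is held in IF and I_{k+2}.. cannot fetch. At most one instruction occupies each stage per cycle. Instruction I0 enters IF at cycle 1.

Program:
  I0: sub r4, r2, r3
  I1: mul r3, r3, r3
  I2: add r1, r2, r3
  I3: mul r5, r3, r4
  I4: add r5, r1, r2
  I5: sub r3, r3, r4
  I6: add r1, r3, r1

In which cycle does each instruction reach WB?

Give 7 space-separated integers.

Answer: 5 6 9 10 12 13 16

Derivation:
I0 sub r4 <- r2,r3: IF@1 ID@2 stall=0 (-) EX@3 MEM@4 WB@5
I1 mul r3 <- r3,r3: IF@2 ID@3 stall=0 (-) EX@4 MEM@5 WB@6
I2 add r1 <- r2,r3: IF@3 ID@4 stall=2 (RAW on I1.r3 (WB@6)) EX@7 MEM@8 WB@9
I3 mul r5 <- r3,r4: IF@4 ID@7 stall=0 (-) EX@8 MEM@9 WB@10
I4 add r5 <- r1,r2: IF@7 ID@8 stall=1 (RAW on I2.r1 (WB@9)) EX@10 MEM@11 WB@12
I5 sub r3 <- r3,r4: IF@8 ID@10 stall=0 (-) EX@11 MEM@12 WB@13
I6 add r1 <- r3,r1: IF@10 ID@11 stall=2 (RAW on I5.r3 (WB@13)) EX@14 MEM@15 WB@16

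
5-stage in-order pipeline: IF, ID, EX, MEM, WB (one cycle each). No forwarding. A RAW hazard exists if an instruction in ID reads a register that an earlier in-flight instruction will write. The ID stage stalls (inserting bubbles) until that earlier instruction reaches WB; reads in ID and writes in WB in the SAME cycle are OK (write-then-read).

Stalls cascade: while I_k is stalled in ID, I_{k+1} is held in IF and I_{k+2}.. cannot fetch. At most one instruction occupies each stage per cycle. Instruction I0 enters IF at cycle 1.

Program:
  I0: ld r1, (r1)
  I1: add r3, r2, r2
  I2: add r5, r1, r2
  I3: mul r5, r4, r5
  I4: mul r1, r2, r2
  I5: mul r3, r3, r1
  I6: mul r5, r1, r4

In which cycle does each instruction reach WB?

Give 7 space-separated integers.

Answer: 5 6 8 11 12 15 16

Derivation:
I0 ld r1 <- r1: IF@1 ID@2 stall=0 (-) EX@3 MEM@4 WB@5
I1 add r3 <- r2,r2: IF@2 ID@3 stall=0 (-) EX@4 MEM@5 WB@6
I2 add r5 <- r1,r2: IF@3 ID@4 stall=1 (RAW on I0.r1 (WB@5)) EX@6 MEM@7 WB@8
I3 mul r5 <- r4,r5: IF@4 ID@6 stall=2 (RAW on I2.r5 (WB@8)) EX@9 MEM@10 WB@11
I4 mul r1 <- r2,r2: IF@6 ID@9 stall=0 (-) EX@10 MEM@11 WB@12
I5 mul r3 <- r3,r1: IF@9 ID@10 stall=2 (RAW on I4.r1 (WB@12)) EX@13 MEM@14 WB@15
I6 mul r5 <- r1,r4: IF@10 ID@13 stall=0 (-) EX@14 MEM@15 WB@16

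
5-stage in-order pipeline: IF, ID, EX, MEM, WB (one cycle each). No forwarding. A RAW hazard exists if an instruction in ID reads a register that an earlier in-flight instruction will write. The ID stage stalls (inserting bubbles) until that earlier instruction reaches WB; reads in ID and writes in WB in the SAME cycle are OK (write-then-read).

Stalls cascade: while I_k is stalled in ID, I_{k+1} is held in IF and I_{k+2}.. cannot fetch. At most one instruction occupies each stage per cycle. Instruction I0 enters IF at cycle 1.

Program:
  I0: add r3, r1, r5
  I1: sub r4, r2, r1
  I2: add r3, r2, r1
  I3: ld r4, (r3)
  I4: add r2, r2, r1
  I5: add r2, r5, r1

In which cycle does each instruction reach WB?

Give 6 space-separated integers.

I0 add r3 <- r1,r5: IF@1 ID@2 stall=0 (-) EX@3 MEM@4 WB@5
I1 sub r4 <- r2,r1: IF@2 ID@3 stall=0 (-) EX@4 MEM@5 WB@6
I2 add r3 <- r2,r1: IF@3 ID@4 stall=0 (-) EX@5 MEM@6 WB@7
I3 ld r4 <- r3: IF@4 ID@5 stall=2 (RAW on I2.r3 (WB@7)) EX@8 MEM@9 WB@10
I4 add r2 <- r2,r1: IF@5 ID@8 stall=0 (-) EX@9 MEM@10 WB@11
I5 add r2 <- r5,r1: IF@8 ID@9 stall=0 (-) EX@10 MEM@11 WB@12

Answer: 5 6 7 10 11 12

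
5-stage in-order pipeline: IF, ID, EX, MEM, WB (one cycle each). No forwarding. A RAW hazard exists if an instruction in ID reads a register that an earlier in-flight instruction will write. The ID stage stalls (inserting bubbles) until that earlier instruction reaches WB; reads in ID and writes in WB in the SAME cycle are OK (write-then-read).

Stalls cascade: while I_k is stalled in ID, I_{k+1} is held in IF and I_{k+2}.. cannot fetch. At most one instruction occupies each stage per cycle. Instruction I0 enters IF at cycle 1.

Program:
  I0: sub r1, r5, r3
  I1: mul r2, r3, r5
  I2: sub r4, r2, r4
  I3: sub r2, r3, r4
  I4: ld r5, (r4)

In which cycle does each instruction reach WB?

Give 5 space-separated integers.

Answer: 5 6 9 12 13

Derivation:
I0 sub r1 <- r5,r3: IF@1 ID@2 stall=0 (-) EX@3 MEM@4 WB@5
I1 mul r2 <- r3,r5: IF@2 ID@3 stall=0 (-) EX@4 MEM@5 WB@6
I2 sub r4 <- r2,r4: IF@3 ID@4 stall=2 (RAW on I1.r2 (WB@6)) EX@7 MEM@8 WB@9
I3 sub r2 <- r3,r4: IF@4 ID@7 stall=2 (RAW on I2.r4 (WB@9)) EX@10 MEM@11 WB@12
I4 ld r5 <- r4: IF@7 ID@10 stall=0 (-) EX@11 MEM@12 WB@13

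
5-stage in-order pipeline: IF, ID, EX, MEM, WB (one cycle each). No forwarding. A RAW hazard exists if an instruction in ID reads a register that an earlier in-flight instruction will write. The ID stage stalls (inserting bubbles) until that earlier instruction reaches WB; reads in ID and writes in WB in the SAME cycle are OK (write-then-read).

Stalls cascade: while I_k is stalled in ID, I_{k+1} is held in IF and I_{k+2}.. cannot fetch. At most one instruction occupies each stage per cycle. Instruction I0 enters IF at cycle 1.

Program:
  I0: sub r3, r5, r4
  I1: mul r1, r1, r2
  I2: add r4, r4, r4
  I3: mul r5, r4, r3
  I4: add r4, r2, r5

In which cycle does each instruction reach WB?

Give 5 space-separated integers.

Answer: 5 6 7 10 13

Derivation:
I0 sub r3 <- r5,r4: IF@1 ID@2 stall=0 (-) EX@3 MEM@4 WB@5
I1 mul r1 <- r1,r2: IF@2 ID@3 stall=0 (-) EX@4 MEM@5 WB@6
I2 add r4 <- r4,r4: IF@3 ID@4 stall=0 (-) EX@5 MEM@6 WB@7
I3 mul r5 <- r4,r3: IF@4 ID@5 stall=2 (RAW on I2.r4 (WB@7)) EX@8 MEM@9 WB@10
I4 add r4 <- r2,r5: IF@5 ID@8 stall=2 (RAW on I3.r5 (WB@10)) EX@11 MEM@12 WB@13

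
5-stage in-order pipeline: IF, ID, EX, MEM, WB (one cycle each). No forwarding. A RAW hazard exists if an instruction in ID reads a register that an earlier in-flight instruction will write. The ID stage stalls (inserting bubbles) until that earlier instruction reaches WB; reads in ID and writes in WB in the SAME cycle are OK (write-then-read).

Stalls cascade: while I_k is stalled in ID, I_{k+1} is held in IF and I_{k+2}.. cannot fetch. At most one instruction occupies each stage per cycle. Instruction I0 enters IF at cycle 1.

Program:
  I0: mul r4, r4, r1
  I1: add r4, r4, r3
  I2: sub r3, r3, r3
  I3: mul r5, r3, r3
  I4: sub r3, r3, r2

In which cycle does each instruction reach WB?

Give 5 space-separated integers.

I0 mul r4 <- r4,r1: IF@1 ID@2 stall=0 (-) EX@3 MEM@4 WB@5
I1 add r4 <- r4,r3: IF@2 ID@3 stall=2 (RAW on I0.r4 (WB@5)) EX@6 MEM@7 WB@8
I2 sub r3 <- r3,r3: IF@3 ID@6 stall=0 (-) EX@7 MEM@8 WB@9
I3 mul r5 <- r3,r3: IF@6 ID@7 stall=2 (RAW on I2.r3 (WB@9)) EX@10 MEM@11 WB@12
I4 sub r3 <- r3,r2: IF@7 ID@10 stall=0 (-) EX@11 MEM@12 WB@13

Answer: 5 8 9 12 13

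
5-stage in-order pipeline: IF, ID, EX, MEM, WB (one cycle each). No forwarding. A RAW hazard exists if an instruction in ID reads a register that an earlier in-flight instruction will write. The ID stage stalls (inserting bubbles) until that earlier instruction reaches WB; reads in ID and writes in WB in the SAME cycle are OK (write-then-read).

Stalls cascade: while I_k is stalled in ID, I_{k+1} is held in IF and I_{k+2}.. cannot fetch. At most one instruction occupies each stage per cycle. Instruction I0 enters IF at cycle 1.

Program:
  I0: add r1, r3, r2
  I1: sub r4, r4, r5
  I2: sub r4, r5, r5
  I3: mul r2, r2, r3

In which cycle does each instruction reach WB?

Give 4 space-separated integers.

I0 add r1 <- r3,r2: IF@1 ID@2 stall=0 (-) EX@3 MEM@4 WB@5
I1 sub r4 <- r4,r5: IF@2 ID@3 stall=0 (-) EX@4 MEM@5 WB@6
I2 sub r4 <- r5,r5: IF@3 ID@4 stall=0 (-) EX@5 MEM@6 WB@7
I3 mul r2 <- r2,r3: IF@4 ID@5 stall=0 (-) EX@6 MEM@7 WB@8

Answer: 5 6 7 8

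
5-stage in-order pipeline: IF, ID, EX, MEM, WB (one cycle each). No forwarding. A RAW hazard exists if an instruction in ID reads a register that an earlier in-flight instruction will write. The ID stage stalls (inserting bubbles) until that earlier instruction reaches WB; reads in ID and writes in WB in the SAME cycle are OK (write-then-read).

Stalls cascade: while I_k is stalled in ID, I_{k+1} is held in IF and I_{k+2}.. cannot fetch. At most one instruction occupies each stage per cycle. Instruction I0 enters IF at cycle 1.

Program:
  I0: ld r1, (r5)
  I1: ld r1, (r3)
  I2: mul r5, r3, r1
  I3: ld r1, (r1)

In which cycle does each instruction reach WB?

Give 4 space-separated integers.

Answer: 5 6 9 10

Derivation:
I0 ld r1 <- r5: IF@1 ID@2 stall=0 (-) EX@3 MEM@4 WB@5
I1 ld r1 <- r3: IF@2 ID@3 stall=0 (-) EX@4 MEM@5 WB@6
I2 mul r5 <- r3,r1: IF@3 ID@4 stall=2 (RAW on I1.r1 (WB@6)) EX@7 MEM@8 WB@9
I3 ld r1 <- r1: IF@4 ID@7 stall=0 (-) EX@8 MEM@9 WB@10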